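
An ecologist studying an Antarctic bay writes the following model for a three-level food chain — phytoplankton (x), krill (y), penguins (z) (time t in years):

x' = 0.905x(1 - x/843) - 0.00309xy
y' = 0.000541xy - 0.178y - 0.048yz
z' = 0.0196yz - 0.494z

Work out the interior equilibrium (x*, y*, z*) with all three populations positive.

From dz/dt = 0: 0.0196y* = 0.494, so y* = 25.2.
From dx/dt = 0: 0.905(1 - x*/843) = 0.00309·25.2, giving x* = 843·(1 - 0.0861) = 770.
From dy/dt = 0: 0.000541·770 - 0.178 = 0.048z*, so z* = 0.239/0.048 = 4.98.

x* ≈ 770, y* ≈ 25.2, z* ≈ 4.98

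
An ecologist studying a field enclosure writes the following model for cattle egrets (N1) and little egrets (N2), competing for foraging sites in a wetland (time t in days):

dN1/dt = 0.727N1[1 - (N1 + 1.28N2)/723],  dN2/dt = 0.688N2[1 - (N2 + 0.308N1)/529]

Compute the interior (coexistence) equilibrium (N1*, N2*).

N1* ≈ 75.7, N2* ≈ 506

Setting both brackets to zero gives the nullclines N1 + 1.28N2 = 723 and 0.308N1 + N2 = 529.
Substituting N2 = 529 - 0.308N1 into the first: N1(1 - 1.28·0.308) = 723 - 1.28·529.
So N1* = 45.9/0.606 = 75.7, and then N2* = 529 - 0.308·75.7 = 506.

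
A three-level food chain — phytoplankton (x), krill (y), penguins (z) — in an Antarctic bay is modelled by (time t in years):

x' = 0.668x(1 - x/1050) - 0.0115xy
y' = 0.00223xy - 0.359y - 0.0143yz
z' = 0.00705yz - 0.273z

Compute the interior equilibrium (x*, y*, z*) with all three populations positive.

From dz/dt = 0: 0.00705y* = 0.273, so y* = 38.7.
From dx/dt = 0: 0.668(1 - x*/1050) = 0.0115·38.7, giving x* = 1050·(1 - 0.667) = 350.
From dy/dt = 0: 0.00223·350 - 0.359 = 0.0143z*, so z* = 0.422/0.0143 = 29.5.

x* ≈ 350, y* ≈ 38.7, z* ≈ 29.5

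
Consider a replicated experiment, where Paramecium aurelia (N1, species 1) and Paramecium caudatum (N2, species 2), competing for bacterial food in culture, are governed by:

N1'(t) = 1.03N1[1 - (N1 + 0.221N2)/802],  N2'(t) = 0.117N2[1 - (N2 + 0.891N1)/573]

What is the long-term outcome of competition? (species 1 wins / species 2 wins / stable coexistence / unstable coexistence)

species 1 excludes species 2

Compare the nullcline intercepts: K1/α12 = 802/0.221 = 3630 > K2 = 573; K2/α21 = 573/0.891 = 643 < K1 = 802.
Since the inequalities point opposite ways, species 1 can invade but species 2 cannot.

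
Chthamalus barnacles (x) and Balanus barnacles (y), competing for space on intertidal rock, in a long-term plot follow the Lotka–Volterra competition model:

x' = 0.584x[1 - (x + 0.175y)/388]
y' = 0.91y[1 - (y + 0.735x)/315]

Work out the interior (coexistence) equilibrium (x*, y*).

Setting both brackets to zero gives the nullclines x + 0.175y = 388 and 0.735x + y = 315.
Substituting y = 315 - 0.735x into the first: x(1 - 0.175·0.735) = 388 - 0.175·315.
So x* = 333/0.871 = 382, and then y* = 315 - 0.735·382 = 34.2.

x* ≈ 382, y* ≈ 34.2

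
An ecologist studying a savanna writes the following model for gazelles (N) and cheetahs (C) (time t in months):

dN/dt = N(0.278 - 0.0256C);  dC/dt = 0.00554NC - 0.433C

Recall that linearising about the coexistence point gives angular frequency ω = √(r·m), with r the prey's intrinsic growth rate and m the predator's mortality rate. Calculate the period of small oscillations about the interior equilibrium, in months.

T ≈ 18.1 months

Here r = 0.278 and m = 0.433, so r·m = 0.12.
ω = √0.12 = 0.347 per month, hence T = 2π/ω ≈ 18.1 months.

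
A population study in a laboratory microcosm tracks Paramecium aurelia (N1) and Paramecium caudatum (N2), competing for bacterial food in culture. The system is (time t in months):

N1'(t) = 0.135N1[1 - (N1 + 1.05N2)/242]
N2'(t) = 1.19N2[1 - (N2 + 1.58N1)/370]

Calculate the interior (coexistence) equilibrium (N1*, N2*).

Setting both brackets to zero gives the nullclines N1 + 1.05N2 = 242 and 1.58N1 + N2 = 370.
Substituting N2 = 370 - 1.58N1 into the first: N1(1 - 1.05·1.58) = 242 - 1.05·370.
So N1* = -146/-0.659 = 222, and then N2* = 370 - 1.58·222 = 18.8.

N1* ≈ 222, N2* ≈ 18.8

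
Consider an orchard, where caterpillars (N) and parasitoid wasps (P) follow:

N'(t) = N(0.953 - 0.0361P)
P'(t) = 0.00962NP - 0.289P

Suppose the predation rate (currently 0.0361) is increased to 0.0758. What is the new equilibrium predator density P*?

At the interior fixed point, setting dN/dt = 0 with N > 0 fixes P* = (prey growth rate)/(NP coefficient) — independent of the other coefficients.
With the change, P* = 0.953/0.0758 = 12.6; it falls from 26.4.

P* ≈ 12.6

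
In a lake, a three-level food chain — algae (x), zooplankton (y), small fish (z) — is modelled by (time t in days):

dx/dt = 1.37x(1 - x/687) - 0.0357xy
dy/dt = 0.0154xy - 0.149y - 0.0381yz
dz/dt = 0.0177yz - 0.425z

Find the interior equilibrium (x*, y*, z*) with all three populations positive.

x* ≈ 257, y* ≈ 24, z* ≈ 100

From dz/dt = 0: 0.0177y* = 0.425, so y* = 24.
From dx/dt = 0: 1.37(1 - x*/687) = 0.0357·24, giving x* = 687·(1 - 0.626) = 257.
From dy/dt = 0: 0.0154·257 - 0.149 = 0.0381z*, so z* = 3.81/0.0381 = 100.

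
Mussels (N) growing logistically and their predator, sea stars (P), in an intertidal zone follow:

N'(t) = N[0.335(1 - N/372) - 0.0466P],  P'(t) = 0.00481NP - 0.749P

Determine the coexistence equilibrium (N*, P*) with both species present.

N* ≈ 156, P* ≈ 4.18

From dP/dt = 0 with P > 0: 0.00481N* = 0.749, so N* = 156.
Substitute into dN/dt = 0: 0.335(1 - 156/372) = 0.0466P*.
The bracket is 0.581, giving P* = 0.195/0.0466 = 4.18.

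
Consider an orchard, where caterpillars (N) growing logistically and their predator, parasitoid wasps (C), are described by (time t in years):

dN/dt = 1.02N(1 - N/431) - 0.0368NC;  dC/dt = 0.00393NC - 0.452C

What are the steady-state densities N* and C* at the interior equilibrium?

N* ≈ 115, C* ≈ 20.3

From dC/dt = 0 with C > 0: 0.00393N* = 0.452, so N* = 115.
Substitute into dN/dt = 0: 1.02(1 - 115/431) = 0.0368C*.
The bracket is 0.733, giving C* = 0.748/0.0368 = 20.3.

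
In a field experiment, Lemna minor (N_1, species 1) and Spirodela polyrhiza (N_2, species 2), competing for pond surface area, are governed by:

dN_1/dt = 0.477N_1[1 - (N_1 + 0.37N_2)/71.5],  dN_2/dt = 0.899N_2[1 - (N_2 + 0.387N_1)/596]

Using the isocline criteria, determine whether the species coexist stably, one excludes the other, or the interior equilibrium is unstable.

Compare the nullcline intercepts: K1/α12 = 71.5/0.37 = 193 < K2 = 596; K2/α21 = 596/0.387 = 1540 > K1 = 71.5.
Since the inequalities point opposite ways, species 2 can invade but species 1 cannot.

species 2 excludes species 1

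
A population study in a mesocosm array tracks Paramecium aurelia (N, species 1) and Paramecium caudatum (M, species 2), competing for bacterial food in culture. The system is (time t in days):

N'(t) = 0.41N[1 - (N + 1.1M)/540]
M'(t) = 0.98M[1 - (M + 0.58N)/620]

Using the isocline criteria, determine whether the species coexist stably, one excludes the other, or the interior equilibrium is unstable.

species 2 excludes species 1

Compare the nullcline intercepts: K1/α12 = 540/1.1 = 491 < K2 = 620; K2/α21 = 620/0.58 = 1070 > K1 = 540.
Since the inequalities point opposite ways, species 2 can invade but species 1 cannot.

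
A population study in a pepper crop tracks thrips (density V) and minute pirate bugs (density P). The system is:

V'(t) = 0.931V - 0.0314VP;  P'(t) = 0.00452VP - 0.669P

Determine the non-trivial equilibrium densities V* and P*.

Set dP/dt = 0 with P > 0: 0.00452V - 0.669 = 0, so V* = 0.669/0.00452 = 148.
Set dV/dt = 0 with V > 0: 0.931 - 0.0314P = 0, so P* = 0.931/0.0314 = 29.6.

V* ≈ 148, P* ≈ 29.6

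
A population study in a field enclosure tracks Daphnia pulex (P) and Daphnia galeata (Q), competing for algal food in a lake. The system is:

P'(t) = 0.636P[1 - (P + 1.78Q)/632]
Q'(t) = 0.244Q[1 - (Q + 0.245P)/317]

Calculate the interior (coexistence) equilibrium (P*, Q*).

Setting both brackets to zero gives the nullclines P + 1.78Q = 632 and 0.245P + Q = 317.
Substituting Q = 317 - 0.245P into the first: P(1 - 1.78·0.245) = 632 - 1.78·317.
So P* = 67.7/0.564 = 120, and then Q* = 317 - 0.245·120 = 288.

P* ≈ 120, Q* ≈ 288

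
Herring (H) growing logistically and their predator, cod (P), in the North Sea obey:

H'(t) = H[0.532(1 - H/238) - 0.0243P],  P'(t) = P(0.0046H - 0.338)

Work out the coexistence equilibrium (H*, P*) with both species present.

From dP/dt = 0 with P > 0: 0.0046H* = 0.338, so H* = 73.5.
Substitute into dH/dt = 0: 0.532(1 - 73.5/238) = 0.0243P*.
The bracket is 0.691, giving P* = 0.368/0.0243 = 15.1.

H* ≈ 73.5, P* ≈ 15.1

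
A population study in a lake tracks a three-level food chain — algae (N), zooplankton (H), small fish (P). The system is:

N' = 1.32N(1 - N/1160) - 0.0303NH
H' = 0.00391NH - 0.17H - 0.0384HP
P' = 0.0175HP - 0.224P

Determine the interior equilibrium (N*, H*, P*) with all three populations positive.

N* ≈ 819, H* ≈ 12.8, P* ≈ 79

From dP/dt = 0: 0.0175H* = 0.224, so H* = 12.8.
From dN/dt = 0: 1.32(1 - N*/1160) = 0.0303·12.8, giving N* = 1160·(1 - 0.294) = 819.
From dH/dt = 0: 0.00391·819 - 0.17 = 0.0384P*, so P* = 3.03/0.0384 = 79.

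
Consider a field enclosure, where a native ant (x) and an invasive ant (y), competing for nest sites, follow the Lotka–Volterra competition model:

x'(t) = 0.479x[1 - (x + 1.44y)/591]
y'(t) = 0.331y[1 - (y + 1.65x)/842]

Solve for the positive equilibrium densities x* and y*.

Setting both brackets to zero gives the nullclines x + 1.44y = 591 and 1.65x + y = 842.
Substituting y = 842 - 1.65x into the first: x(1 - 1.44·1.65) = 591 - 1.44·842.
So x* = -621/-1.38 = 452, and then y* = 842 - 1.65·452 = 96.8.

x* ≈ 452, y* ≈ 96.8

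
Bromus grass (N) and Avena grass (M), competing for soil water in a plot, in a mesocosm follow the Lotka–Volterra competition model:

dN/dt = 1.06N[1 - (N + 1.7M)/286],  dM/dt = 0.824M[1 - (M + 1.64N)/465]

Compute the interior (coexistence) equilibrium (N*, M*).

Setting both brackets to zero gives the nullclines N + 1.7M = 286 and 1.64N + M = 465.
Substituting M = 465 - 1.64N into the first: N(1 - 1.7·1.64) = 286 - 1.7·465.
So N* = -504/-1.79 = 282, and then M* = 465 - 1.64·282 = 2.26.

N* ≈ 282, M* ≈ 2.26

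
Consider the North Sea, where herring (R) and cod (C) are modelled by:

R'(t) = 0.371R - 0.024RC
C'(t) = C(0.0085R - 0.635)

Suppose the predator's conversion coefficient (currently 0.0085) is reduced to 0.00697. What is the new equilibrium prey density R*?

R* ≈ 91.1

At the interior fixed point, setting dC/dt = 0 with C > 0 fixes R* = (predator death rate)/(RC coefficient) — independent of the other coefficients.
With the change, R* = 0.635/0.00697 = 91.1; it rises from 74.7.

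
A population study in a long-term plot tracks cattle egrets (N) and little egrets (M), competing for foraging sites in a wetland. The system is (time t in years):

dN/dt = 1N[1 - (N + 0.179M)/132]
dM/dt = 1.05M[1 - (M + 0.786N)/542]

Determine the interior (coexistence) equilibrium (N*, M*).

Setting both brackets to zero gives the nullclines N + 0.179M = 132 and 0.786N + M = 542.
Substituting M = 542 - 0.786N into the first: N(1 - 0.179·0.786) = 132 - 0.179·542.
So N* = 35/0.859 = 40.7, and then M* = 542 - 0.786·40.7 = 510.

N* ≈ 40.7, M* ≈ 510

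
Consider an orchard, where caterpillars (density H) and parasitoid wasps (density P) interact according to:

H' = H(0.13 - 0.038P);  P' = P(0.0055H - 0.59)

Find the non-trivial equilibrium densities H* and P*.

Set dP/dt = 0 with P > 0: 0.0055H - 0.59 = 0, so H* = 0.59/0.0055 = 107.
Set dH/dt = 0 with H > 0: 0.13 - 0.038P = 0, so P* = 0.13/0.038 = 3.42.

H* ≈ 107, P* ≈ 3.42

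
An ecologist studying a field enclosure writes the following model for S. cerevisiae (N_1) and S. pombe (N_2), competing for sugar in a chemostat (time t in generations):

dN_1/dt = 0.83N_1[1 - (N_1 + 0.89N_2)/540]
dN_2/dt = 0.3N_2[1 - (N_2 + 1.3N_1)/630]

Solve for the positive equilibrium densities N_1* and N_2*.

N_1* ≈ 132, N_2* ≈ 459

Setting both brackets to zero gives the nullclines N_1 + 0.89N_2 = 540 and 1.3N_1 + N_2 = 630.
Substituting N_2 = 630 - 1.3N_1 into the first: N_1(1 - 0.89·1.3) = 540 - 0.89·630.
So N_1* = -20.7/-0.157 = 132, and then N_2* = 630 - 1.3·132 = 459.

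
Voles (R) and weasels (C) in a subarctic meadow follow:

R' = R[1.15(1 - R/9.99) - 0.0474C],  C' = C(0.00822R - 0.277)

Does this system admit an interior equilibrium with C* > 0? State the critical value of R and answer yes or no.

The predator equation gives dC/dt > 0 only when R > 0.277/0.00822 = 33.7.
Without the predator, R → K = 9.99. Since 9.99 < 33.7, the predator cannot invade.

Threshold R = 33.7; K < 33.7, so no, the predator goes extinct.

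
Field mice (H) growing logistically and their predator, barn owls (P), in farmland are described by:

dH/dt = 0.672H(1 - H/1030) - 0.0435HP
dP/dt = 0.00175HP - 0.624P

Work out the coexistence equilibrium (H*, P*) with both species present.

From dP/dt = 0 with P > 0: 0.00175H* = 0.624, so H* = 357.
Substitute into dH/dt = 0: 0.672(1 - 357/1030) = 0.0435P*.
The bracket is 0.654, giving P* = 0.439/0.0435 = 10.1.

H* ≈ 357, P* ≈ 10.1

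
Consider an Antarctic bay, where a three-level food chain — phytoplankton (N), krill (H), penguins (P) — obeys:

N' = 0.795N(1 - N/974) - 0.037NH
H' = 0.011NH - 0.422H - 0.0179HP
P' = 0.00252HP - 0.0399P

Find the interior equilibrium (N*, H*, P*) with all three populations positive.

From dP/dt = 0: 0.00252H* = 0.0399, so H* = 15.8.
From dN/dt = 0: 0.795(1 - N*/974) = 0.037·15.8, giving N* = 974·(1 - 0.737) = 256.
From dH/dt = 0: 0.011·256 - 0.422 = 0.0179P*, so P* = 2.4/0.0179 = 134.

N* ≈ 256, H* ≈ 15.8, P* ≈ 134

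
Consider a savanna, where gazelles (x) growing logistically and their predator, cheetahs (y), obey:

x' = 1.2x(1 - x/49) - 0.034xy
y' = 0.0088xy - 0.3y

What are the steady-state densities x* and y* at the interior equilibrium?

x* ≈ 34.1, y* ≈ 10.7

From dy/dt = 0 with y > 0: 0.0088x* = 0.3, so x* = 34.1.
Substitute into dx/dt = 0: 1.2(1 - 34.1/49) = 0.034y*.
The bracket is 0.304, giving y* = 0.365/0.034 = 10.7.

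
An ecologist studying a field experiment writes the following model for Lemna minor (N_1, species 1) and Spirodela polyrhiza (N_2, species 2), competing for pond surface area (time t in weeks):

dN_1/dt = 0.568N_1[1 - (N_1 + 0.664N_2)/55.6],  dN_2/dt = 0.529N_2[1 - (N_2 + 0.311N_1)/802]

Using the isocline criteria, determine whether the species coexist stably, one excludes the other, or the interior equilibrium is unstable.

species 2 excludes species 1

Compare the nullcline intercepts: K1/α12 = 55.6/0.664 = 83.7 < K2 = 802; K2/α21 = 802/0.311 = 2580 > K1 = 55.6.
Since the inequalities point opposite ways, species 2 can invade but species 1 cannot.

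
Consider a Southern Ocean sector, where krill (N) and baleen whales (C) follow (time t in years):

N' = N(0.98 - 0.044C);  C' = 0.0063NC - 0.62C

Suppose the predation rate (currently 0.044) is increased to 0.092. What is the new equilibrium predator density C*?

C* ≈ 10.7

At the interior fixed point, setting dN/dt = 0 with N > 0 fixes C* = (prey growth rate)/(NC coefficient) — independent of the other coefficients.
With the change, C* = 0.98/0.092 = 10.7; it falls from 22.3.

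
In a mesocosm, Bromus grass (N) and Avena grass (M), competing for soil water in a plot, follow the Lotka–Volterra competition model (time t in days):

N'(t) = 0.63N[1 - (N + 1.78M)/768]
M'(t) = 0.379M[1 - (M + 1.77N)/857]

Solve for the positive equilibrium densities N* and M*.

N* ≈ 352, M* ≈ 234

Setting both brackets to zero gives the nullclines N + 1.78M = 768 and 1.77N + M = 857.
Substituting M = 857 - 1.77N into the first: N(1 - 1.78·1.77) = 768 - 1.78·857.
So N* = -757/-2.15 = 352, and then M* = 857 - 1.77·352 = 234.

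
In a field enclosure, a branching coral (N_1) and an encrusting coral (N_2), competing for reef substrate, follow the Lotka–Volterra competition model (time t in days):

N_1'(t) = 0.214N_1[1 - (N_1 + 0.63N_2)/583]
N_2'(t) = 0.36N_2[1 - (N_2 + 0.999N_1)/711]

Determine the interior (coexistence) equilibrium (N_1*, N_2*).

Setting both brackets to zero gives the nullclines N_1 + 0.63N_2 = 583 and 0.999N_1 + N_2 = 711.
Substituting N_2 = 711 - 0.999N_1 into the first: N_1(1 - 0.63·0.999) = 583 - 0.63·711.
So N_1* = 135/0.371 = 364, and then N_2* = 711 - 0.999·364 = 347.

N_1* ≈ 364, N_2* ≈ 347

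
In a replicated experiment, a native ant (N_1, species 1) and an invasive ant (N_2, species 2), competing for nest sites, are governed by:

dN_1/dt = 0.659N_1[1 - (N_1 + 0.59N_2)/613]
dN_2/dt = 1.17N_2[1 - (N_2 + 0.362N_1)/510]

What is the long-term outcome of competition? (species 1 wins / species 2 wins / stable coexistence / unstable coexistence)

Compare the nullcline intercepts: K1/α12 = 613/0.59 = 1040 > K2 = 510; K2/α21 = 510/0.362 = 1410 > K1 = 613.
Since both inequalities hold, each species can invade when rare, so the interior equilibrium is stable.

stable coexistence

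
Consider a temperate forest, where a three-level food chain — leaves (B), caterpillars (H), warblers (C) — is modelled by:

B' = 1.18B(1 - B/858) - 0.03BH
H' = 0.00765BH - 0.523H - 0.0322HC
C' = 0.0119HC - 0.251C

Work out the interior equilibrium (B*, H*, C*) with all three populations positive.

From dC/dt = 0: 0.0119H* = 0.251, so H* = 21.1.
From dB/dt = 0: 1.18(1 - B*/858) = 0.03·21.1, giving B* = 858·(1 - 0.536) = 398.
From dH/dt = 0: 0.00765·398 - 0.523 = 0.0322C*, so C* = 2.52/0.0322 = 78.3.

B* ≈ 398, H* ≈ 21.1, C* ≈ 78.3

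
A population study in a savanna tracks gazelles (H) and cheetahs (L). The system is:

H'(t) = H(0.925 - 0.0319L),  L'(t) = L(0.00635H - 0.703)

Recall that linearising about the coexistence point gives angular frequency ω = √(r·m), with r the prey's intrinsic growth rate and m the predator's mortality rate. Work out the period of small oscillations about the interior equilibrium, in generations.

T ≈ 7.79 generations

Here r = 0.925 and m = 0.703, so r·m = 0.65.
ω = √0.65 = 0.806 per generation, hence T = 2π/ω ≈ 7.79 generations.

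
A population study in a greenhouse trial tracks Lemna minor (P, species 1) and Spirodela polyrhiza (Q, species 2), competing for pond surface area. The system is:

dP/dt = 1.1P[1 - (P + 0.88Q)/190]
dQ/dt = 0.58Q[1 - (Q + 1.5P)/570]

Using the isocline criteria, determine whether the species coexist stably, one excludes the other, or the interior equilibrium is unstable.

species 2 excludes species 1

Compare the nullcline intercepts: K1/α12 = 190/0.88 = 216 < K2 = 570; K2/α21 = 570/1.5 = 380 > K1 = 190.
Since the inequalities point opposite ways, species 2 can invade but species 1 cannot.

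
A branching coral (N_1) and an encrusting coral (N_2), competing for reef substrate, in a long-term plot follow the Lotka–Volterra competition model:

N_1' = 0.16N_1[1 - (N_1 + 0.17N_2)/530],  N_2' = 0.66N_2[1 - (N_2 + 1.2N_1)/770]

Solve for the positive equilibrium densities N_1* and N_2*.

Setting both brackets to zero gives the nullclines N_1 + 0.17N_2 = 530 and 1.2N_1 + N_2 = 770.
Substituting N_2 = 770 - 1.2N_1 into the first: N_1(1 - 0.17·1.2) = 530 - 0.17·770.
So N_1* = 399/0.796 = 501, and then N_2* = 770 - 1.2·501 = 168.

N_1* ≈ 501, N_2* ≈ 168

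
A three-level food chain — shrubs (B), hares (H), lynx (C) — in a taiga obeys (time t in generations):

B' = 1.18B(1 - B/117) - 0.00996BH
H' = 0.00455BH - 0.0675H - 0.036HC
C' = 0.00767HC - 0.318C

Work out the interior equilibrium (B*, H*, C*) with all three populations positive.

B* ≈ 76.1, H* ≈ 41.5, C* ≈ 7.74

From dC/dt = 0: 0.00767H* = 0.318, so H* = 41.5.
From dB/dt = 0: 1.18(1 - B*/117) = 0.00996·41.5, giving B* = 117·(1 - 0.35) = 76.1.
From dH/dt = 0: 0.00455·76.1 - 0.0675 = 0.036C*, so C* = 0.279/0.036 = 7.74.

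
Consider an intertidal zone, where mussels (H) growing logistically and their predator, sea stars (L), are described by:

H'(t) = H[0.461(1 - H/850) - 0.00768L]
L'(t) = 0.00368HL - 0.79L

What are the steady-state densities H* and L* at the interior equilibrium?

From dL/dt = 0 with L > 0: 0.00368H* = 0.79, so H* = 215.
Substitute into dH/dt = 0: 0.461(1 - 215/850) = 0.00768L*.
The bracket is 0.747, giving L* = 0.345/0.00768 = 44.9.

H* ≈ 215, L* ≈ 44.9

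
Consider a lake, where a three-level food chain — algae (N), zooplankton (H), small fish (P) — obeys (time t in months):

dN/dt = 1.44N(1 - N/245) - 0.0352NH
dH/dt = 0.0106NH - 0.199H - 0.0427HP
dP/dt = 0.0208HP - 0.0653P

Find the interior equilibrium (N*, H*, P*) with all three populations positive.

From dP/dt = 0: 0.0208H* = 0.0653, so H* = 3.14.
From dN/dt = 0: 1.44(1 - N*/245) = 0.0352·3.14, giving N* = 245·(1 - 0.0767) = 226.
From dH/dt = 0: 0.0106·226 - 0.199 = 0.0427P*, so P* = 2.2/0.0427 = 51.5.

N* ≈ 226, H* ≈ 3.14, P* ≈ 51.5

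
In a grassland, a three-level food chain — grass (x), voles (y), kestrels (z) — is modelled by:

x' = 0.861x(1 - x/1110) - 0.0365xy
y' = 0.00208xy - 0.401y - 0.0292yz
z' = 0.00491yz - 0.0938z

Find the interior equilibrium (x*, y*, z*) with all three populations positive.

x* ≈ 211, y* ≈ 19.1, z* ≈ 1.3

From dz/dt = 0: 0.00491y* = 0.0938, so y* = 19.1.
From dx/dt = 0: 0.861(1 - x*/1110) = 0.0365·19.1, giving x* = 1110·(1 - 0.81) = 211.
From dy/dt = 0: 0.00208·211 - 0.401 = 0.0292z*, so z* = 0.038/0.0292 = 1.3.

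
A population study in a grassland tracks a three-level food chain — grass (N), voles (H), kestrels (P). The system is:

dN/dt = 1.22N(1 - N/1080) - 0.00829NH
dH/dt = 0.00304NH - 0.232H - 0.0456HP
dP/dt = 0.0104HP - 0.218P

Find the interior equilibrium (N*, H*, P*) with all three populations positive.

N* ≈ 926, H* ≈ 21, P* ≈ 56.7

From dP/dt = 0: 0.0104H* = 0.218, so H* = 21.
From dN/dt = 0: 1.22(1 - N*/1080) = 0.00829·21, giving N* = 1080·(1 - 0.142) = 926.
From dH/dt = 0: 0.00304·926 - 0.232 = 0.0456P*, so P* = 2.58/0.0456 = 56.7.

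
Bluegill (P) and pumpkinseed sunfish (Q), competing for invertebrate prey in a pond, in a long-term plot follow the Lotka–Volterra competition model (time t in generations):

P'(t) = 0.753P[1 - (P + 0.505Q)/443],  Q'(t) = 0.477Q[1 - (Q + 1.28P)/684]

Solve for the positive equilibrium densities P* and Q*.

P* ≈ 276, Q* ≈ 331

Setting both brackets to zero gives the nullclines P + 0.505Q = 443 and 1.28P + Q = 684.
Substituting Q = 684 - 1.28P into the first: P(1 - 0.505·1.28) = 443 - 0.505·684.
So P* = 97.6/0.354 = 276, and then Q* = 684 - 1.28·276 = 331.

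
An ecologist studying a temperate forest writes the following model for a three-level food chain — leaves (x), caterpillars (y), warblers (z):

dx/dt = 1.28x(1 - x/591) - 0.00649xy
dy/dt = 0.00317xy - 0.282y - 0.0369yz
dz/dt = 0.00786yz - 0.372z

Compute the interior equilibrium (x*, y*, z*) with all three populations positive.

From dz/dt = 0: 0.00786y* = 0.372, so y* = 47.3.
From dx/dt = 0: 1.28(1 - x*/591) = 0.00649·47.3, giving x* = 591·(1 - 0.24) = 449.
From dy/dt = 0: 0.00317·449 - 0.282 = 0.0369z*, so z* = 1.14/0.0369 = 30.9.

x* ≈ 449, y* ≈ 47.3, z* ≈ 30.9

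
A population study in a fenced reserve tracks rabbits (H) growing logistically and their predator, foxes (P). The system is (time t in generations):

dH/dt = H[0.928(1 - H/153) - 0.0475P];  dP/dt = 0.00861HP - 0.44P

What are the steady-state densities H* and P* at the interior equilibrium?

From dP/dt = 0 with P > 0: 0.00861H* = 0.44, so H* = 51.1.
Substitute into dH/dt = 0: 0.928(1 - 51.1/153) = 0.0475P*.
The bracket is 0.666, giving P* = 0.618/0.0475 = 13.

H* ≈ 51.1, P* ≈ 13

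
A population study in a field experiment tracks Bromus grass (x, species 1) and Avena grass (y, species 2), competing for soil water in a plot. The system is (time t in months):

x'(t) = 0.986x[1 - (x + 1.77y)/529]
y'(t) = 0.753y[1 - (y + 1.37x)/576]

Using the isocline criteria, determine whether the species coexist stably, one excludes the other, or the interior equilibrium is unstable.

Compare the nullcline intercepts: K1/α12 = 529/1.77 = 299 < K2 = 576; K2/α21 = 576/1.37 = 420 < K1 = 529.
Since both are reversed, neither can invade when rare; the interior point is a saddle.

unstable coexistence (outcome depends on initial conditions)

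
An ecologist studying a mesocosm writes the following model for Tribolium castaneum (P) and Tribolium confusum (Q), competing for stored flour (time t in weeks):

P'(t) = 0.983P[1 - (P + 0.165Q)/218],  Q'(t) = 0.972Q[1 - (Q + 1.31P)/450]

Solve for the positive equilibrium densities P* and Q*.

P* ≈ 183, Q* ≈ 210

Setting both brackets to zero gives the nullclines P + 0.165Q = 218 and 1.31P + Q = 450.
Substituting Q = 450 - 1.31P into the first: P(1 - 0.165·1.31) = 218 - 0.165·450.
So P* = 144/0.784 = 183, and then Q* = 450 - 1.31·183 = 210.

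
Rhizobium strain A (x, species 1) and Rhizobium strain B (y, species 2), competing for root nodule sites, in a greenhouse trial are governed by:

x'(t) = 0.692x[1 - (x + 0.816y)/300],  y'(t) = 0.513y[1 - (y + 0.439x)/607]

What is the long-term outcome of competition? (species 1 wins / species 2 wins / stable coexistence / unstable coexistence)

Compare the nullcline intercepts: K1/α12 = 300/0.816 = 368 < K2 = 607; K2/α21 = 607/0.439 = 1380 > K1 = 300.
Since the inequalities point opposite ways, species 2 can invade but species 1 cannot.

species 2 excludes species 1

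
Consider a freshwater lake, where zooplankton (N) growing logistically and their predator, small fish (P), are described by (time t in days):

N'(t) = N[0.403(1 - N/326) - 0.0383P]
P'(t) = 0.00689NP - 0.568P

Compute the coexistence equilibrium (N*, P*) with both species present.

From dP/dt = 0 with P > 0: 0.00689N* = 0.568, so N* = 82.4.
Substitute into dN/dt = 0: 0.403(1 - 82.4/326) = 0.0383P*.
The bracket is 0.747, giving P* = 0.301/0.0383 = 7.86.

N* ≈ 82.4, P* ≈ 7.86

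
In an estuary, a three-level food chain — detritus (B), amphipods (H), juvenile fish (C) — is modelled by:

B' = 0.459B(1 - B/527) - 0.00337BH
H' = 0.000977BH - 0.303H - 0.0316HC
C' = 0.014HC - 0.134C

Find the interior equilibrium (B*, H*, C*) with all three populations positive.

From dC/dt = 0: 0.014H* = 0.134, so H* = 9.57.
From dB/dt = 0: 0.459(1 - B*/527) = 0.00337·9.57, giving B* = 527·(1 - 0.0703) = 490.
From dH/dt = 0: 0.000977·490 - 0.303 = 0.0316C*, so C* = 0.176/0.0316 = 5.56.

B* ≈ 490, H* ≈ 9.57, C* ≈ 5.56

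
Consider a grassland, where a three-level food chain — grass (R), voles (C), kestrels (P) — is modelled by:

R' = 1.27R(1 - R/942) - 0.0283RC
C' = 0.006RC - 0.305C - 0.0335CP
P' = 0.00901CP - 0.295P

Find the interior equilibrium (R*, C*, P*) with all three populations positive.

R* ≈ 255, C* ≈ 32.7, P* ≈ 36.5

From dP/dt = 0: 0.00901C* = 0.295, so C* = 32.7.
From dR/dt = 0: 1.27(1 - R*/942) = 0.0283·32.7, giving R* = 942·(1 - 0.73) = 255.
From dC/dt = 0: 0.006·255 - 0.305 = 0.0335P*, so P* = 1.22/0.0335 = 36.5.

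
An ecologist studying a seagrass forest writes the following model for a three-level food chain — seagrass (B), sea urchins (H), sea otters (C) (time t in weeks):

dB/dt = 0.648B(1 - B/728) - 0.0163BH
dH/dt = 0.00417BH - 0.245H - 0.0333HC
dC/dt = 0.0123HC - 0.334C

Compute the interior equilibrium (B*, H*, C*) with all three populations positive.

From dC/dt = 0: 0.0123H* = 0.334, so H* = 27.2.
From dB/dt = 0: 0.648(1 - B*/728) = 0.0163·27.2, giving B* = 728·(1 - 0.683) = 231.
From dH/dt = 0: 0.00417·231 - 0.245 = 0.0333C*, so C* = 0.717/0.0333 = 21.5.

B* ≈ 231, H* ≈ 27.2, C* ≈ 21.5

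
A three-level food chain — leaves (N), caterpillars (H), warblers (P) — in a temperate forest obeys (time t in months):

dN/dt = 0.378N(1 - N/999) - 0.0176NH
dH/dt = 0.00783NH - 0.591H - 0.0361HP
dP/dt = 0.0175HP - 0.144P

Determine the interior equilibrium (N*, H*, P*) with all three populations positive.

From dP/dt = 0: 0.0175H* = 0.144, so H* = 8.23.
From dN/dt = 0: 0.378(1 - N*/999) = 0.0176·8.23, giving N* = 999·(1 - 0.383) = 616.
From dH/dt = 0: 0.00783·616 - 0.591 = 0.0361P*, so P* = 4.23/0.0361 = 117.

N* ≈ 616, H* ≈ 8.23, P* ≈ 117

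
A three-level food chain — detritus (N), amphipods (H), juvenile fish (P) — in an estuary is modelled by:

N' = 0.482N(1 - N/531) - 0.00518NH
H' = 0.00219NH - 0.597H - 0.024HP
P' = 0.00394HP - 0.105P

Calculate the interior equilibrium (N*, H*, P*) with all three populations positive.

From dP/dt = 0: 0.00394H* = 0.105, so H* = 26.6.
From dN/dt = 0: 0.482(1 - N*/531) = 0.00518·26.6, giving N* = 531·(1 - 0.286) = 379.
From dH/dt = 0: 0.00219·379 - 0.597 = 0.024P*, so P* = 0.233/0.024 = 9.7.

N* ≈ 379, H* ≈ 26.6, P* ≈ 9.7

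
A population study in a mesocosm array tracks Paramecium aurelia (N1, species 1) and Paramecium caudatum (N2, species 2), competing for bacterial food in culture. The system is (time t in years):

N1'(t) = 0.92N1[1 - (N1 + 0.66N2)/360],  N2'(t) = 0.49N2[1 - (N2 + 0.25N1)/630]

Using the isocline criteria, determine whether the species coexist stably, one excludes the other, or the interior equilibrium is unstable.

species 2 excludes species 1

Compare the nullcline intercepts: K1/α12 = 360/0.66 = 545 < K2 = 630; K2/α21 = 630/0.25 = 2520 > K1 = 360.
Since the inequalities point opposite ways, species 2 can invade but species 1 cannot.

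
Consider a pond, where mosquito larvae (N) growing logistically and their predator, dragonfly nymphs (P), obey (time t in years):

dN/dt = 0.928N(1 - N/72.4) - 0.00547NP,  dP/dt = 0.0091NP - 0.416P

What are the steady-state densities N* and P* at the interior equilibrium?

N* ≈ 45.7, P* ≈ 62.5

From dP/dt = 0 with P > 0: 0.0091N* = 0.416, so N* = 45.7.
Substitute into dN/dt = 0: 0.928(1 - 45.7/72.4) = 0.00547P*.
The bracket is 0.369, giving P* = 0.342/0.00547 = 62.5.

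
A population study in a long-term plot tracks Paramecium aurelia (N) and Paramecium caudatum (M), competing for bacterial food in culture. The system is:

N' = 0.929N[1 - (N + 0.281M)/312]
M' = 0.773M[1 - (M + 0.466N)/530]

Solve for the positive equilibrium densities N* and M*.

Setting both brackets to zero gives the nullclines N + 0.281M = 312 and 0.466N + M = 530.
Substituting M = 530 - 0.466N into the first: N(1 - 0.281·0.466) = 312 - 0.281·530.
So N* = 163/0.869 = 188, and then M* = 530 - 0.466·188 = 443.

N* ≈ 188, M* ≈ 443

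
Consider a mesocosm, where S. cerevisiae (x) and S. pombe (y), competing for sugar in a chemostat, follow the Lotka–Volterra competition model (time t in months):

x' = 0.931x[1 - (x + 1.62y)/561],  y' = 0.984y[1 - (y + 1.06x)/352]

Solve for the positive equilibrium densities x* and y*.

x* ≈ 12.9, y* ≈ 338

Setting both brackets to zero gives the nullclines x + 1.62y = 561 and 1.06x + y = 352.
Substituting y = 352 - 1.06x into the first: x(1 - 1.62·1.06) = 561 - 1.62·352.
So x* = -9.24/-0.717 = 12.9, and then y* = 352 - 1.06·12.9 = 338.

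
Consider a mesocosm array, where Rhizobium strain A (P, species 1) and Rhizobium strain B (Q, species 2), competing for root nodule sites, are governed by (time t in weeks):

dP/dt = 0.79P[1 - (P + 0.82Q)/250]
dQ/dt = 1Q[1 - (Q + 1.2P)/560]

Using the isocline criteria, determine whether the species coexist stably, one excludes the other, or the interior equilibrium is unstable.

Compare the nullcline intercepts: K1/α12 = 250/0.82 = 305 < K2 = 560; K2/α21 = 560/1.2 = 467 > K1 = 250.
Since the inequalities point opposite ways, species 2 can invade but species 1 cannot.

species 2 excludes species 1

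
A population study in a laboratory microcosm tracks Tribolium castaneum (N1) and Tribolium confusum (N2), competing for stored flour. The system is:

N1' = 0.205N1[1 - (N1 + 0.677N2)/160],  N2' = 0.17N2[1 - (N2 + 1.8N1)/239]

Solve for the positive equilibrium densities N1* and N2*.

Setting both brackets to zero gives the nullclines N1 + 0.677N2 = 160 and 1.8N1 + N2 = 239.
Substituting N2 = 239 - 1.8N1 into the first: N1(1 - 0.677·1.8) = 160 - 0.677·239.
So N1* = -1.8/-0.219 = 8.25, and then N2* = 239 - 1.8·8.25 = 224.

N1* ≈ 8.25, N2* ≈ 224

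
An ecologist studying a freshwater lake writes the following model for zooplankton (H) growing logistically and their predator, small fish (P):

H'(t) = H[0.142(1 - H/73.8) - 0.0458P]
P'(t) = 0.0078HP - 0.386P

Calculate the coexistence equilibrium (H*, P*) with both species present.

From dP/dt = 0 with P > 0: 0.0078H* = 0.386, so H* = 49.5.
Substitute into dH/dt = 0: 0.142(1 - 49.5/73.8) = 0.0458P*.
The bracket is 0.329, giving P* = 0.0468/0.0458 = 1.02.

H* ≈ 49.5, P* ≈ 1.02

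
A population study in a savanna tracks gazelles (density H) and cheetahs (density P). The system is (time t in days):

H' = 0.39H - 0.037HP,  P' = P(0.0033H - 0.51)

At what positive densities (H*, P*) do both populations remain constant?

H* ≈ 155, P* ≈ 10.5

Set dP/dt = 0 with P > 0: 0.0033H - 0.51 = 0, so H* = 0.51/0.0033 = 155.
Set dH/dt = 0 with H > 0: 0.39 - 0.037P = 0, so P* = 0.39/0.037 = 10.5.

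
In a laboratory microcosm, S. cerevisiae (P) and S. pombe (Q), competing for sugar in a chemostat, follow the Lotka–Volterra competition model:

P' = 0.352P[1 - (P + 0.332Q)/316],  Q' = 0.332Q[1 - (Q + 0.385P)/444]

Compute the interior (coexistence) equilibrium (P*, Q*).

P* ≈ 193, Q* ≈ 370

Setting both brackets to zero gives the nullclines P + 0.332Q = 316 and 0.385P + Q = 444.
Substituting Q = 444 - 0.385P into the first: P(1 - 0.332·0.385) = 316 - 0.332·444.
So P* = 169/0.872 = 193, and then Q* = 444 - 0.385·193 = 370.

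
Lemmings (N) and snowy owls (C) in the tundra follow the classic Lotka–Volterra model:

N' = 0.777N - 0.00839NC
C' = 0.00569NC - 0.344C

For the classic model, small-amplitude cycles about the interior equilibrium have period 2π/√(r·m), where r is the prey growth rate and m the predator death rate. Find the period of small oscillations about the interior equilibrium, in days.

Here r = 0.777 and m = 0.344, so r·m = 0.267.
ω = √0.267 = 0.517 per day, hence T = 2π/ω ≈ 12.2 days.

T ≈ 12.2 days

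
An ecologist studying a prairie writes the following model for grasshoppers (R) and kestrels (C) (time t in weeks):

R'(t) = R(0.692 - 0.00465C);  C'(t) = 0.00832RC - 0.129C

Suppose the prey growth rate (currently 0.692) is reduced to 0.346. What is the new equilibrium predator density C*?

At the interior fixed point, setting dR/dt = 0 with R > 0 fixes C* = (prey growth rate)/(RC coefficient) — independent of the other coefficients.
With the change, C* = 0.346/0.00465 = 74.4; it falls from 149.

C* ≈ 74.4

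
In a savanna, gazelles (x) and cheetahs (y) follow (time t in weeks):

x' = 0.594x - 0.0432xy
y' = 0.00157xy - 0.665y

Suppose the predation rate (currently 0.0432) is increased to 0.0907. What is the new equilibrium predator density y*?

At the interior fixed point, setting dx/dt = 0 with x > 0 fixes y* = (prey growth rate)/(xy coefficient) — independent of the other coefficients.
With the change, y* = 0.594/0.0907 = 6.55; it falls from 13.7.

y* ≈ 6.55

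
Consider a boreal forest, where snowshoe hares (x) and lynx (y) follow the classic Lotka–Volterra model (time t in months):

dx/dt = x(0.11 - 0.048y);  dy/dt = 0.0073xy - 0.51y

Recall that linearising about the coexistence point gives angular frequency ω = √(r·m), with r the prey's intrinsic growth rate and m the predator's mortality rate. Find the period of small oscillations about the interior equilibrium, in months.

Here r = 0.11 and m = 0.51, so r·m = 0.0561.
ω = √0.0561 = 0.237 per month, hence T = 2π/ω ≈ 26.5 months.

T ≈ 26.5 months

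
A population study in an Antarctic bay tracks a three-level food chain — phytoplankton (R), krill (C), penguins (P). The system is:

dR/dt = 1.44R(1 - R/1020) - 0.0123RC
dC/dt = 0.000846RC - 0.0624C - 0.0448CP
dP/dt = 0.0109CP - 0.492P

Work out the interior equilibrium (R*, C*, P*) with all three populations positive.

From dP/dt = 0: 0.0109C* = 0.492, so C* = 45.1.
From dR/dt = 0: 1.44(1 - R*/1020) = 0.0123·45.1, giving R* = 1020·(1 - 0.386) = 627.
From dC/dt = 0: 0.000846·627 - 0.0624 = 0.0448P*, so P* = 0.468/0.0448 = 10.4.

R* ≈ 627, C* ≈ 45.1, P* ≈ 10.4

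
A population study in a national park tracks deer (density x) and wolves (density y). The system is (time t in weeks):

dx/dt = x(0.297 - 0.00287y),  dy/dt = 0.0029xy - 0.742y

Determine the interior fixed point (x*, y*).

x* ≈ 256, y* ≈ 103

Set dy/dt = 0 with y > 0: 0.0029x - 0.742 = 0, so x* = 0.742/0.0029 = 256.
Set dx/dt = 0 with x > 0: 0.297 - 0.00287y = 0, so y* = 0.297/0.00287 = 103.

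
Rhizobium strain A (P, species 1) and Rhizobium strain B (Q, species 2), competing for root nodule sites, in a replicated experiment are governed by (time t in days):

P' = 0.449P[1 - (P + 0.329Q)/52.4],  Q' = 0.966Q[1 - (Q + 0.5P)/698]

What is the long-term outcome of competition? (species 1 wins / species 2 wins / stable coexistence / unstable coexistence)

species 2 excludes species 1

Compare the nullcline intercepts: K1/α12 = 52.4/0.329 = 159 < K2 = 698; K2/α21 = 698/0.5 = 1400 > K1 = 52.4.
Since the inequalities point opposite ways, species 2 can invade but species 1 cannot.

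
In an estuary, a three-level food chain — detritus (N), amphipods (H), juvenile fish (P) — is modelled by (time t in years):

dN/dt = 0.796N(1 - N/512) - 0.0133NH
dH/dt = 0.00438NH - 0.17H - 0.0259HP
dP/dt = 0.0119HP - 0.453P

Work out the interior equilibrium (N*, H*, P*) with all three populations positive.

From dP/dt = 0: 0.0119H* = 0.453, so H* = 38.1.
From dN/dt = 0: 0.796(1 - N*/512) = 0.0133·38.1, giving N* = 512·(1 - 0.636) = 186.
From dH/dt = 0: 0.00438·186 - 0.17 = 0.0259P*, so P* = 0.646/0.0259 = 24.9.

N* ≈ 186, H* ≈ 38.1, P* ≈ 24.9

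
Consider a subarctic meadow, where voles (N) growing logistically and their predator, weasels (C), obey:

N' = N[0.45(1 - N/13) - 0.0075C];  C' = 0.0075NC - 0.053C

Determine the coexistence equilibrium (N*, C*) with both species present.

From dC/dt = 0 with C > 0: 0.0075N* = 0.053, so N* = 7.07.
Substitute into dN/dt = 0: 0.45(1 - 7.07/13) = 0.0075C*.
The bracket is 0.456, giving C* = 0.205/0.0075 = 27.4.

N* ≈ 7.07, C* ≈ 27.4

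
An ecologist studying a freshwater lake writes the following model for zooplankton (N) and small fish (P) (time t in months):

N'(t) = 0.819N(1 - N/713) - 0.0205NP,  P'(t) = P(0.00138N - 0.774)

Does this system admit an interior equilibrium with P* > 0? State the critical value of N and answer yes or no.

The predator equation gives dP/dt > 0 only when N > 0.774/0.00138 = 561.
Without the predator, N → K = 713. Since 713 > 561, the predator can invade and persist.

Threshold N = 561; K > 561, so yes, the predator persists.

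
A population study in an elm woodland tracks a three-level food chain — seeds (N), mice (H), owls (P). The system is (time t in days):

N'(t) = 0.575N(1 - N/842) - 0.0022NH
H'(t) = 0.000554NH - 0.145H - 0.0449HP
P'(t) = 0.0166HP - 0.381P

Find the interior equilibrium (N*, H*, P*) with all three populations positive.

N* ≈ 768, H* ≈ 23, P* ≈ 6.25

From dP/dt = 0: 0.0166H* = 0.381, so H* = 23.
From dN/dt = 0: 0.575(1 - N*/842) = 0.0022·23, giving N* = 842·(1 - 0.0878) = 768.
From dH/dt = 0: 0.000554·768 - 0.145 = 0.0449P*, so P* = 0.281/0.0449 = 6.25.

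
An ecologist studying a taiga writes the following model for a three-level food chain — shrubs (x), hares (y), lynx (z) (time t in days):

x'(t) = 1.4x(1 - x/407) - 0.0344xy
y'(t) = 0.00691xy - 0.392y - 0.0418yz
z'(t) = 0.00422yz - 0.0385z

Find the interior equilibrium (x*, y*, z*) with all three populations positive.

From dz/dt = 0: 0.00422y* = 0.0385, so y* = 9.12.
From dx/dt = 0: 1.4(1 - x*/407) = 0.0344·9.12, giving x* = 407·(1 - 0.224) = 316.
From dy/dt = 0: 0.00691·316 - 0.392 = 0.0418z*, so z* = 1.79/0.0418 = 42.8.

x* ≈ 316, y* ≈ 9.12, z* ≈ 42.8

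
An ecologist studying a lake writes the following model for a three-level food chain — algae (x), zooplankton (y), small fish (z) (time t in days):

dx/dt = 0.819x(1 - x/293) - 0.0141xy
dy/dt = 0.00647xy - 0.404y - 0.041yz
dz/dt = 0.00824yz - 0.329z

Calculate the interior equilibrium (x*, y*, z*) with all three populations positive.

From dz/dt = 0: 0.00824y* = 0.329, so y* = 39.9.
From dx/dt = 0: 0.819(1 - x*/293) = 0.0141·39.9, giving x* = 293·(1 - 0.687) = 91.6.
From dy/dt = 0: 0.00647·91.6 - 0.404 = 0.041z*, so z* = 0.189/0.041 = 4.6.

x* ≈ 91.6, y* ≈ 39.9, z* ≈ 4.6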